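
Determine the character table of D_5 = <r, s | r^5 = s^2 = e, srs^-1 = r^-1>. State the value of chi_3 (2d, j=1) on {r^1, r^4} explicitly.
Conjugacy classes: {e} of size 1, {r^1, r^4} of size 2, {r^2, r^3} of size 2, {s, sr, ..., sr^4} of size 5.
Character table:
  irrep \ class              {e} (size 1)  {r^1, r^4} (size 2)  {r^2, r^3} (size 2)  {s, sr, ..., sr^4} (size 5)
  chi_1 (triv)               1             1                    1                    1                          
  chi_2 (sign: r->1, s->-1)  1             1                    1                    -1                         
  chi_3 (2d, j=1)            2             -1/2 + sqrt(5)/2     -sqrt(5)/2 - 1/2     0                          
  chi_4 (2d, j=2)            2             -sqrt(5)/2 - 1/2     -1/2 + sqrt(5)/2     0                          

Spot check: chi_3 (2d, j=1) on {r^1, r^4} = -1/2 + sqrt(5)/2.

Reasoning: D_5 has order 2*5 = 10 with 4 conjugacy classes, hence 4 irreducibles. Sum of squared dims 1 + 1 + 4 + 4 = 10 = |G|. Linear characters come from the abelianisation; the 2-dimensional irreps have character r^k -> 2*cos(2*pi*j*k/5), reflections -> 0.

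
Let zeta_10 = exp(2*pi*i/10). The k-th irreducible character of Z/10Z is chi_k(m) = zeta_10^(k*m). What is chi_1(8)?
chi_1(8) = zeta_10^8 = exp(-2*I*pi/5)

Proof sketch: chi_1(8) = zeta_10^(1*8) = zeta_10^8. Since zeta_10^10 = 1, this equals zeta_10^8 = exp(2*pi*i*8/10) = exp(-2*I*pi/5).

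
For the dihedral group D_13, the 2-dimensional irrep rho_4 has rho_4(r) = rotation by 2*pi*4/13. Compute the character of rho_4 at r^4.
chi_{rho_4}(r^4) = 2*cos(2*pi*4*4/13) = 2*cos(32*pi/13)

Explanation: rho_4(r^4) is rotation by angle 2*pi*4*4/13, whose trace is 2*cos(2*pi*4*4/13) = 2*cos(32*pi/13).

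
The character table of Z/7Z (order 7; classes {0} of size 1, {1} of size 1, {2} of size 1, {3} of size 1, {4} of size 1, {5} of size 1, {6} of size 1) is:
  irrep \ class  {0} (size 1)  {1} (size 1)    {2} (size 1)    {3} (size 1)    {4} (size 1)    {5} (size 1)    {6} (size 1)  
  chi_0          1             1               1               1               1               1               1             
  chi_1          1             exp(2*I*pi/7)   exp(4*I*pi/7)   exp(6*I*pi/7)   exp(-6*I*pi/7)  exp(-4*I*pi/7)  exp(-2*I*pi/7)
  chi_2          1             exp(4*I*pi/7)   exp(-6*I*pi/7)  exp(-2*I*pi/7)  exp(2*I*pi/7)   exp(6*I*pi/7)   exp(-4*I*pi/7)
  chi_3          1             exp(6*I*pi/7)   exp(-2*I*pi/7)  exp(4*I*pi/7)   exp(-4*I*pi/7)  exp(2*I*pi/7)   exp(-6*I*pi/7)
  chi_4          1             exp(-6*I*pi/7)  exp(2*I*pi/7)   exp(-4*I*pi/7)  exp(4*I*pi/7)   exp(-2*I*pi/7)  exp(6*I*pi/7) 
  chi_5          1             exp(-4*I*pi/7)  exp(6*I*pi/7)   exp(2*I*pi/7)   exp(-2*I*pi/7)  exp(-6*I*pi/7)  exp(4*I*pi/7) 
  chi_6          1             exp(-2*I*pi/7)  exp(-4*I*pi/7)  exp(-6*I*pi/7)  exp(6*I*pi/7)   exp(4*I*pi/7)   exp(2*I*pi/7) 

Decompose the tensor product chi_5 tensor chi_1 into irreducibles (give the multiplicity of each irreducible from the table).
chi_5 tensor chi_1 = chi_6 (all other irreducibles have multiplicity 0).

Reasoning: The character of a tensor product is the pointwise product (chi_5 * chi_1)(C) = chi_5(C) * chi_1(C):
  {0}: (1)*(1), {1}: (exp(-4*I*pi/7))*(exp(2*I*pi/7)), {2}: (exp(6*I*pi/7))*(exp(4*I*pi/7)), {3}: (exp(2*I*pi/7))*(exp(6*I*pi/7)), {4}: (exp(-2*I*pi/7))*(exp(-6*I*pi/7)), {5}: (exp(-6*I*pi/7))*(exp(-4*I*pi/7)), {6}: (exp(4*I*pi/7))*(exp(-2*I*pi/7))
so (chi_5 * chi_1) takes values
  {0} -> 1, {1} -> exp(-2*I*pi/7), {2} -> exp(-4*I*pi/7), {3} -> exp(-6*I*pi/7), {4} -> exp(6*I*pi/7), {5} -> exp(4*I*pi/7), {6} -> exp(2*I*pi/7).
Now take the inner product of this character with each irreducible chi from the table, <chi_5*chi_1, chi> = (1/7) sum_C |C| (chi_5*chi_1)(C) conj(chi(C)):
  <chi_5*chi_1, chi_0> = (1/7)[1*(1)*conj(1) + 1*(exp(-2*I*pi/7))*conj(1) + 1*(exp(-4*I*pi/7))*conj(1) + 1*(exp(-6*I*pi/7))*conj(1) + 1*(exp(6*I*pi/7))*conj(1) + 1*(exp(4*I*pi/7))*conj(1) + 1*(exp(2*I*pi/7))*conj(1)]
      = (1/7)[(1) + (exp(-2*I*pi/7)) + (exp(-4*I*pi/7)) + (exp(-6*I*pi/7)) + (exp(6*I*pi/7)) + (exp(4*I*pi/7)) + (exp(2*I*pi/7))] = 0/7 = 0
  <chi_5*chi_1, chi_1> = (1/7)[1*(1)*conj(1) + 1*(exp(-2*I*pi/7))*conj(exp(2*I*pi/7)) + 1*(exp(-4*I*pi/7))*conj(exp(4*I*pi/7)) + 1*(exp(-6*I*pi/7))*conj(exp(6*I*pi/7)) + 1*(exp(6*I*pi/7))*conj(exp(-6*I*pi/7)) + 1*(exp(4*I*pi/7))*conj(exp(-4*I*pi/7)) + 1*(exp(2*I*pi/7))*conj(exp(-2*I*pi/7))]
      = (1/7)[(1) + (exp(-4*I*pi/7)) + (exp(6*I*pi/7)) + (exp(2*I*pi/7)) + (exp(-2*I*pi/7)) + (exp(-6*I*pi/7)) + (exp(4*I*pi/7))] = 0/7 = 0
  <chi_5*chi_1, chi_2> = (1/7)[1*(1)*conj(1) + 1*(exp(-2*I*pi/7))*conj(exp(4*I*pi/7)) + 1*(exp(-4*I*pi/7))*conj(exp(-6*I*pi/7)) + 1*(exp(-6*I*pi/7))*conj(exp(-2*I*pi/7)) + 1*(exp(6*I*pi/7))*conj(exp(2*I*pi/7)) + 1*(exp(4*I*pi/7))*conj(exp(6*I*pi/7)) + 1*(exp(2*I*pi/7))*conj(exp(-4*I*pi/7))]
      = (1/7)[(1) + (exp(-6*I*pi/7)) + (exp(2*I*pi/7)) + (exp(-4*I*pi/7)) + (exp(4*I*pi/7)) + (exp(-2*I*pi/7)) + (exp(6*I*pi/7))] = 0/7 = 0
  <chi_5*chi_1, chi_3> = (1/7)[1*(1)*conj(1) + 1*(exp(-2*I*pi/7))*conj(exp(6*I*pi/7)) + 1*(exp(-4*I*pi/7))*conj(exp(-2*I*pi/7)) + 1*(exp(-6*I*pi/7))*conj(exp(4*I*pi/7)) + 1*(exp(6*I*pi/7))*conj(exp(-4*I*pi/7)) + 1*(exp(4*I*pi/7))*conj(exp(2*I*pi/7)) + 1*(exp(2*I*pi/7))*conj(exp(-6*I*pi/7))]
      = (1/7)[(1) + (exp(6*I*pi/7)) + (exp(-2*I*pi/7)) + (exp(4*I*pi/7)) + (exp(-4*I*pi/7)) + (exp(2*I*pi/7)) + (exp(-6*I*pi/7))] = 0/7 = 0
  <chi_5*chi_1, chi_4> = (1/7)[1*(1)*conj(1) + 1*(exp(-2*I*pi/7))*conj(exp(-6*I*pi/7)) + 1*(exp(-4*I*pi/7))*conj(exp(2*I*pi/7)) + 1*(exp(-6*I*pi/7))*conj(exp(-4*I*pi/7)) + 1*(exp(6*I*pi/7))*conj(exp(4*I*pi/7)) + 1*(exp(4*I*pi/7))*conj(exp(-2*I*pi/7)) + 1*(exp(2*I*pi/7))*conj(exp(6*I*pi/7))]
      = (1/7)[(1) + (exp(4*I*pi/7)) + (exp(-6*I*pi/7)) + (exp(-2*I*pi/7)) + (exp(2*I*pi/7)) + (exp(6*I*pi/7)) + (exp(-4*I*pi/7))] = 0/7 = 0
  <chi_5*chi_1, chi_5> = (1/7)[1*(1)*conj(1) + 1*(exp(-2*I*pi/7))*conj(exp(-4*I*pi/7)) + 1*(exp(-4*I*pi/7))*conj(exp(6*I*pi/7)) + 1*(exp(-6*I*pi/7))*conj(exp(2*I*pi/7)) + 1*(exp(6*I*pi/7))*conj(exp(-2*I*pi/7)) + 1*(exp(4*I*pi/7))*conj(exp(-6*I*pi/7)) + 1*(exp(2*I*pi/7))*conj(exp(4*I*pi/7))]
      = (1/7)[(1) + (exp(2*I*pi/7)) + (exp(4*I*pi/7)) + (exp(6*I*pi/7)) + (exp(-6*I*pi/7)) + (exp(-4*I*pi/7)) + (exp(-2*I*pi/7))] = 0/7 = 0
  <chi_5*chi_1, chi_6> = (1/7)[1*(1)*conj(1) + 1*(exp(-2*I*pi/7))*conj(exp(-2*I*pi/7)) + 1*(exp(-4*I*pi/7))*conj(exp(-4*I*pi/7)) + 1*(exp(-6*I*pi/7))*conj(exp(-6*I*pi/7)) + 1*(exp(6*I*pi/7))*conj(exp(6*I*pi/7)) + 1*(exp(4*I*pi/7))*conj(exp(4*I*pi/7)) + 1*(exp(2*I*pi/7))*conj(exp(2*I*pi/7))]
      = (1/7)[(1) + (1) + (1) + (1) + (1) + (1) + (1)] = 7/7 = 1
(Exp terms are combined using exp(i*s)*conj(exp(i*t)) = exp(i*(s-t)), and sums of them are collapsed using the identity that for every m > 1 the m distinct m-th roots of unity sum to 0, e.g. 1 + exp(2*I*pi/3) + exp(-2*I*pi/3) = 0.)
Hence the multiplicities are chi_6: 1. Dimension check: dim(chi_5)*dim(chi_1) = 1*1 = 1 and sum (mult * dim) = 1*1 = 1.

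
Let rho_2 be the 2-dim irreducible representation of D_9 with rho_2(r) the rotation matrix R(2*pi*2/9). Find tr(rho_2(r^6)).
chi_{rho_2}(r^6) = 2*cos(2*pi*2*6/9) = -1

Explanation: rho_2(r^6) is rotation by angle 2*pi*2*6/9, whose trace is 2*cos(2*pi*2*6/9) = -1.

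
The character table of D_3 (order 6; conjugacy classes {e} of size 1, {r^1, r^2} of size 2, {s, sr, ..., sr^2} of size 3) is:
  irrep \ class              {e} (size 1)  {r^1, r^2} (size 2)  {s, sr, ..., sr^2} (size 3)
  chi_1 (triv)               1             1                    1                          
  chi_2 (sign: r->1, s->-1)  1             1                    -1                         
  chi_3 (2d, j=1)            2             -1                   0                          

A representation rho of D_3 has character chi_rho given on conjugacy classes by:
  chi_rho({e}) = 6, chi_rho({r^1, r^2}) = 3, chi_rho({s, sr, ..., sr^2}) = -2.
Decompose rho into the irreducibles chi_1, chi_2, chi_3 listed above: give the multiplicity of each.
Multiplicities: chi_1: 1, chi_2: 3, chi_3: 1.

Solution. Use <chi_rho, chi> = (1/|G|) sum_C |C| * chi_rho(C) * conj(chi(C)) with |G| = 6 for each irreducible chi in the table:
  <chi_rho, chi_1> = (1/6)[1*(6)*conj(1) + 2*(3)*conj(1) + 3*(-2)*conj(1)]
      = (1/6)[(6) + (6) + (-6)] = 6/6 = 1
  <chi_rho, chi_2> = (1/6)[1*(6)*conj(1) + 2*(3)*conj(1) + 3*(-2)*conj(-1)]
      = (1/6)[(6) + (6) + (6)] = 18/6 = 3
  <chi_rho, chi_3> = (1/6)[1*(6)*conj(2) + 2*(3)*conj(-1) + 3*(-2)*conj(0)]
      = (1/6)[(12) + (-6) + (0)] = 6/6 = 1
Dimension check: dim(rho) = sum (mult * dim) = 1*1 + 3*1 + 1*2 = 6 = chi_rho(e) = 6.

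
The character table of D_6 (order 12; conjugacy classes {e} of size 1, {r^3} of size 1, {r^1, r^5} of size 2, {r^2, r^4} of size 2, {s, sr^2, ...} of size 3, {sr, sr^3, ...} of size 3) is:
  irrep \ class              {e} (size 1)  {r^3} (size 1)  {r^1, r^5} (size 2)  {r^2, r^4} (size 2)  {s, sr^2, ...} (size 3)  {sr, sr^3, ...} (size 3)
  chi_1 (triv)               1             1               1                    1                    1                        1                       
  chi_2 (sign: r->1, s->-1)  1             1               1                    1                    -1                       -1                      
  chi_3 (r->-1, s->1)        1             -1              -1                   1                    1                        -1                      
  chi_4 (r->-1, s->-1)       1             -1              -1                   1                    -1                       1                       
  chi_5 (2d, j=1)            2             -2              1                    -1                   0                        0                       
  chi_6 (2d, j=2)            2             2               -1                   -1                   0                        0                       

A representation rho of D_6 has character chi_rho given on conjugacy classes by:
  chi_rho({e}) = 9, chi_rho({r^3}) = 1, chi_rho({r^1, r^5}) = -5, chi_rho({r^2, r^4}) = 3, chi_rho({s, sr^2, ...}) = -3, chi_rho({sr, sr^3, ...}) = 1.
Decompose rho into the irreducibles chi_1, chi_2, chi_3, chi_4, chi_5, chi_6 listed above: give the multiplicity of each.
Multiplicities: chi_1: 0, chi_2: 1, chi_3: 1, chi_4: 3, chi_5: 0, chi_6: 2.

Details: Use <chi_rho, chi> = (1/|G|) sum_C |C| * chi_rho(C) * conj(chi(C)) with |G| = 12 for each irreducible chi in the table:
  <chi_rho, chi_1> = (1/12)[1*(9)*conj(1) + 1*(1)*conj(1) + 2*(-5)*conj(1) + 2*(3)*conj(1) + 3*(-3)*conj(1) + 3*(1)*conj(1)]
      = (1/12)[(9) + (1) + (-10) + (6) + (-9) + (3)] = 0/12 = 0
  <chi_rho, chi_2> = (1/12)[1*(9)*conj(1) + 1*(1)*conj(1) + 2*(-5)*conj(1) + 2*(3)*conj(1) + 3*(-3)*conj(-1) + 3*(1)*conj(-1)]
      = (1/12)[(9) + (1) + (-10) + (6) + (9) + (-3)] = 12/12 = 1
  <chi_rho, chi_3> = (1/12)[1*(9)*conj(1) + 1*(1)*conj(-1) + 2*(-5)*conj(-1) + 2*(3)*conj(1) + 3*(-3)*conj(1) + 3*(1)*conj(-1)]
      = (1/12)[(9) + (-1) + (10) + (6) + (-9) + (-3)] = 12/12 = 1
  <chi_rho, chi_4> = (1/12)[1*(9)*conj(1) + 1*(1)*conj(-1) + 2*(-5)*conj(-1) + 2*(3)*conj(1) + 3*(-3)*conj(-1) + 3*(1)*conj(1)]
      = (1/12)[(9) + (-1) + (10) + (6) + (9) + (3)] = 36/12 = 3
  <chi_rho, chi_5> = (1/12)[1*(9)*conj(2) + 1*(1)*conj(-2) + 2*(-5)*conj(1) + 2*(3)*conj(-1) + 3*(-3)*conj(0) + 3*(1)*conj(0)]
      = (1/12)[(18) + (-2) + (-10) + (-6) + (0) + (0)] = 0/12 = 0
  <chi_rho, chi_6> = (1/12)[1*(9)*conj(2) + 1*(1)*conj(2) + 2*(-5)*conj(-1) + 2*(3)*conj(-1) + 3*(-3)*conj(0) + 3*(1)*conj(0)]
      = (1/12)[(18) + (2) + (10) + (-6) + (0) + (0)] = 24/12 = 2
Dimension check: dim(rho) = sum (mult * dim) = 0*1 + 1*1 + 1*1 + 3*1 + 0*2 + 2*2 = 9 = chi_rho(e) = 9.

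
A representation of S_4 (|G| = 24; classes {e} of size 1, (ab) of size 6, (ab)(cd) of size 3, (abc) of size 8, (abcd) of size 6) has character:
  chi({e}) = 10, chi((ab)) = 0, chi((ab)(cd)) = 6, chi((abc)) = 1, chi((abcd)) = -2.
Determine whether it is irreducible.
Not irreducible (reducible): <chi, chi> = 10 > 1.

Details: <chi, chi> = (1/|G|) sum_C |C| * |chi(C)|^2 = (1/24)[1*|10|^2 + 6*|0|^2 + 3*|6|^2 + 8*|1|^2 + 6*|-2|^2]
  = (1/24)[(100) + (0) + (108) + (8) + (24)] = 240/24 = 10.
A character is irreducible iff <chi, chi> = 1, so this representation is reducible.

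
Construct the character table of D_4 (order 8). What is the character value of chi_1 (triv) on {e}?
Conjugacy classes: {e} of size 1, {r^2} of size 1, {r^1, r^3} of size 2, {s, sr^2, ...} of size 2, {sr, sr^3, ...} of size 2.
Character table:
  irrep \ class              {e} (size 1)  {r^2} (size 1)  {r^1, r^3} (size 2)  {s, sr^2, ...} (size 2)  {sr, sr^3, ...} (size 2)
  chi_1 (triv)               1             1               1                    1                        1                       
  chi_2 (sign: r->1, s->-1)  1             1               1                    -1                       -1                      
  chi_3 (r->-1, s->1)        1             1               -1                   1                        -1                      
  chi_4 (r->-1, s->-1)       1             1               -1                   -1                       1                       
  chi_5 (2d, j=1)            2             -2              0                    0                        0                       

Spot check: chi_1 (triv) on {e} = 1.

Justification: D_4 has order 2*4 = 8 with 5 conjugacy classes, hence 5 irreducibles. Sum of squared dims 1 + 1 + 1 + 1 + 4 = 8 = |G|. Linear characters come from the abelianisation; the 2-dimensional irreps have character r^k -> 2*cos(2*pi*j*k/4), reflections -> 0.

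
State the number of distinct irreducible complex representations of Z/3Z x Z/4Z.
12

Derivation: The number of irreducible complex representations of a finite group equals its number of conjugacy classes. Z/3Z x Z/4Z is abelian of order 12, so every element is its own conjugacy class: 12 classes, so Z/3Z x Z/4Z (order 12) has exactly 12 irreducible complex representations.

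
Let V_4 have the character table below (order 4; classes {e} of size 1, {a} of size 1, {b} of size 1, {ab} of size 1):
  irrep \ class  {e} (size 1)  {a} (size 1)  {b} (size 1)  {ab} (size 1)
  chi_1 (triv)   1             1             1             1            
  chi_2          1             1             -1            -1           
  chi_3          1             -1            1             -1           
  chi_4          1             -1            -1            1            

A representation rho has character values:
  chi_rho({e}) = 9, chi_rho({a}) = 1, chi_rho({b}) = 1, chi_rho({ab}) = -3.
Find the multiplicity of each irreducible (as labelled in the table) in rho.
Multiplicities: chi_1: 2, chi_2: 3, chi_3: 3, chi_4: 1.

Justification: Use <chi_rho, chi> = (1/|G|) sum_C |C| * chi_rho(C) * conj(chi(C)) with |G| = 4 for each irreducible chi in the table:
  <chi_rho, chi_1> = (1/4)[1*(9)*conj(1) + 1*(1)*conj(1) + 1*(1)*conj(1) + 1*(-3)*conj(1)]
      = (1/4)[(9) + (1) + (1) + (-3)] = 8/4 = 2
  <chi_rho, chi_2> = (1/4)[1*(9)*conj(1) + 1*(1)*conj(1) + 1*(1)*conj(-1) + 1*(-3)*conj(-1)]
      = (1/4)[(9) + (1) + (-1) + (3)] = 12/4 = 3
  <chi_rho, chi_3> = (1/4)[1*(9)*conj(1) + 1*(1)*conj(-1) + 1*(1)*conj(1) + 1*(-3)*conj(-1)]
      = (1/4)[(9) + (-1) + (1) + (3)] = 12/4 = 3
  <chi_rho, chi_4> = (1/4)[1*(9)*conj(1) + 1*(1)*conj(-1) + 1*(1)*conj(-1) + 1*(-3)*conj(1)]
      = (1/4)[(9) + (-1) + (-1) + (-3)] = 4/4 = 1
Dimension check: dim(rho) = sum (mult * dim) = 2*1 + 3*1 + 3*1 + 1*1 = 9 = chi_rho(e) = 9.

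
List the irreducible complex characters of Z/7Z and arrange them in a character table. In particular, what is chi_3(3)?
Character table of Z/7Z (irreps indexed chi_0,...,chi_6 with chi_k(m) = zeta_7^(k*m), zeta_7 = exp(2*pi*i/7)):
  irrep \ class  {0} (size 1)  {1} (size 1)    {2} (size 1)    {3} (size 1)    {4} (size 1)    {5} (size 1)    {6} (size 1)  
  chi_0          1             1               1               1               1               1               1             
  chi_1          1             exp(2*I*pi/7)   exp(4*I*pi/7)   exp(6*I*pi/7)   exp(-6*I*pi/7)  exp(-4*I*pi/7)  exp(-2*I*pi/7)
  chi_2          1             exp(4*I*pi/7)   exp(-6*I*pi/7)  exp(-2*I*pi/7)  exp(2*I*pi/7)   exp(6*I*pi/7)   exp(-4*I*pi/7)
  chi_3          1             exp(6*I*pi/7)   exp(-2*I*pi/7)  exp(4*I*pi/7)   exp(-4*I*pi/7)  exp(2*I*pi/7)   exp(-6*I*pi/7)
  chi_4          1             exp(-6*I*pi/7)  exp(2*I*pi/7)   exp(-4*I*pi/7)  exp(4*I*pi/7)   exp(-2*I*pi/7)  exp(6*I*pi/7) 
  chi_5          1             exp(-4*I*pi/7)  exp(6*I*pi/7)   exp(2*I*pi/7)   exp(-2*I*pi/7)  exp(-6*I*pi/7)  exp(4*I*pi/7) 
  chi_6          1             exp(-2*I*pi/7)  exp(-4*I*pi/7)  exp(-6*I*pi/7)  exp(6*I*pi/7)   exp(4*I*pi/7)   exp(2*I*pi/7) 

Spot check: chi_3(3) = zeta_7^(3*3) = zeta_7^9 = exp(4*I*pi/7).

Argument: Z/7Z is abelian, so all 7 irreducible complex representations are 1-dimensional. They are given by chi_k(m) = zeta_7^(k*m) for k = 0,...,6. Row orthogonality: sum_m chi_k(m) conj(chi_l(m)) = 7 * [k = l].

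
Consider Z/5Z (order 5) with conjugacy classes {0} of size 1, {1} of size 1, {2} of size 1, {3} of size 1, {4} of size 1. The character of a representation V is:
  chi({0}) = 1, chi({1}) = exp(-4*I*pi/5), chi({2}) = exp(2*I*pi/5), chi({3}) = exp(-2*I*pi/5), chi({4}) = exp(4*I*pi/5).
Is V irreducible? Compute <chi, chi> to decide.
Irreducible: <chi, chi> = 1.

Reasoning: <chi, chi> = (1/|G|) sum_C |C| * |chi(C)|^2 = (1/5)[1*|1|^2 + 1*|exp(-4*I*pi/5)|^2 + 1*|exp(2*I*pi/5)|^2 + 1*|exp(-2*I*pi/5)|^2 + 1*|exp(4*I*pi/5)|^2]
  = (1/5)[(1) + (1) + (1) + (1) + (1)] = 5/5 = 1.
(Exp terms are combined using exp(i*s)*conj(exp(i*t)) = exp(i*(s-t)), and sums of them are collapsed using the identity that for every m > 1 the m distinct m-th roots of unity sum to 0, e.g. 1 + exp(2*I*pi/3) + exp(-2*I*pi/3) = 0.)
A character is irreducible iff <chi, chi> = 1, so this representation is irreducible.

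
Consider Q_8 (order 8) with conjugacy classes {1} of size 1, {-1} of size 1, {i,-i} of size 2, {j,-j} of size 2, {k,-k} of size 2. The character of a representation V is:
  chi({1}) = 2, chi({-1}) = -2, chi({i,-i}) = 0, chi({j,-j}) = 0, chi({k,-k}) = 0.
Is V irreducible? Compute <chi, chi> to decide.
Irreducible: <chi, chi> = 1.

Derivation: <chi, chi> = (1/|G|) sum_C |C| * |chi(C)|^2 = (1/8)[1*|2|^2 + 1*|-2|^2 + 2*|0|^2 + 2*|0|^2 + 2*|0|^2]
  = (1/8)[(4) + (4) + (0) + (0) + (0)] = 8/8 = 1.
A character is irreducible iff <chi, chi> = 1, so this representation is irreducible.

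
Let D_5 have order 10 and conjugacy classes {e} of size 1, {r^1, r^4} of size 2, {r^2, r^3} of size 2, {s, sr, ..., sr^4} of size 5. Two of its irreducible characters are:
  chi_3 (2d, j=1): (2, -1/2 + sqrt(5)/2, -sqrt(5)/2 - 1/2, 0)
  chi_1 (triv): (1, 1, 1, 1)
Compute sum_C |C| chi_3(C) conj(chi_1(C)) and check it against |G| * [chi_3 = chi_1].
Sum = 0; so <chi_3, chi_1> = 0 (distinct irreducibles are orthogonal).

Reasoning: Compute term by term over conjugacy classes (|C| * chi_3(C) * conj(chi_1(C))):
  1*(2)*conj(1) + 2*(-1/2 + sqrt(5)/2)*conj(1) + 2*(-sqrt(5)/2 - 1/2)*conj(1) + 5*(0)*conj(1)
  = (2) + (-1 + sqrt(5)) + (-sqrt(5) - 1) + (0)
  = 0.
Dividing by |G| = 10 gives 0/10 = 0, matching the row-orthogonality relation <chi_3, chi_1> = [chi_3 = chi_1].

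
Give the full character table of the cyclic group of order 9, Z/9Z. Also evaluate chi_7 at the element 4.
Character table of Z/9Z (irreps indexed chi_0,...,chi_8 with chi_k(m) = zeta_9^(k*m), zeta_9 = exp(2*pi*i/9)):
  irrep \ class  {0} (size 1)  {1} (size 1)    {2} (size 1)    {3} (size 1)    {4} (size 1)    {5} (size 1)    {6} (size 1)    {7} (size 1)    {8} (size 1)  
  chi_0          1             1               1               1               1               1               1               1               1             
  chi_1          1             exp(2*I*pi/9)   exp(4*I*pi/9)   exp(2*I*pi/3)   exp(8*I*pi/9)   exp(-8*I*pi/9)  exp(-2*I*pi/3)  exp(-4*I*pi/9)  exp(-2*I*pi/9)
  chi_2          1             exp(4*I*pi/9)   exp(8*I*pi/9)   exp(-2*I*pi/3)  exp(-2*I*pi/9)  exp(2*I*pi/9)   exp(2*I*pi/3)   exp(-8*I*pi/9)  exp(-4*I*pi/9)
  chi_3          1             exp(2*I*pi/3)   exp(-2*I*pi/3)  1               exp(2*I*pi/3)   exp(-2*I*pi/3)  1               exp(2*I*pi/3)   exp(-2*I*pi/3)
  chi_4          1             exp(8*I*pi/9)   exp(-2*I*pi/9)  exp(2*I*pi/3)   exp(-4*I*pi/9)  exp(4*I*pi/9)   exp(-2*I*pi/3)  exp(2*I*pi/9)   exp(-8*I*pi/9)
  chi_5          1             exp(-8*I*pi/9)  exp(2*I*pi/9)   exp(-2*I*pi/3)  exp(4*I*pi/9)   exp(-4*I*pi/9)  exp(2*I*pi/3)   exp(-2*I*pi/9)  exp(8*I*pi/9) 
  chi_6          1             exp(-2*I*pi/3)  exp(2*I*pi/3)   1               exp(-2*I*pi/3)  exp(2*I*pi/3)   1               exp(-2*I*pi/3)  exp(2*I*pi/3) 
  chi_7          1             exp(-4*I*pi/9)  exp(-8*I*pi/9)  exp(2*I*pi/3)   exp(2*I*pi/9)   exp(-2*I*pi/9)  exp(-2*I*pi/3)  exp(8*I*pi/9)   exp(4*I*pi/9) 
  chi_8          1             exp(-2*I*pi/9)  exp(-4*I*pi/9)  exp(-2*I*pi/3)  exp(-8*I*pi/9)  exp(8*I*pi/9)   exp(2*I*pi/3)   exp(4*I*pi/9)   exp(2*I*pi/9) 

Spot check: chi_7(4) = zeta_9^(7*4) = zeta_9^28 = exp(2*I*pi/9).

Details: Z/9Z is abelian, so all 9 irreducible complex representations are 1-dimensional. They are given by chi_k(m) = zeta_9^(k*m) for k = 0,...,8. Row orthogonality: sum_m chi_k(m) conj(chi_l(m)) = 9 * [k = l].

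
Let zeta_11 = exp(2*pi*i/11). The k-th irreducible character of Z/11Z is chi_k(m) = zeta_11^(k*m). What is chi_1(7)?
chi_1(7) = zeta_11^7 = exp(-8*I*pi/11)

Details: chi_1(7) = zeta_11^(1*7) = zeta_11^7. Since zeta_11^11 = 1, this equals zeta_11^7 = exp(2*pi*i*7/11) = exp(-8*I*pi/11).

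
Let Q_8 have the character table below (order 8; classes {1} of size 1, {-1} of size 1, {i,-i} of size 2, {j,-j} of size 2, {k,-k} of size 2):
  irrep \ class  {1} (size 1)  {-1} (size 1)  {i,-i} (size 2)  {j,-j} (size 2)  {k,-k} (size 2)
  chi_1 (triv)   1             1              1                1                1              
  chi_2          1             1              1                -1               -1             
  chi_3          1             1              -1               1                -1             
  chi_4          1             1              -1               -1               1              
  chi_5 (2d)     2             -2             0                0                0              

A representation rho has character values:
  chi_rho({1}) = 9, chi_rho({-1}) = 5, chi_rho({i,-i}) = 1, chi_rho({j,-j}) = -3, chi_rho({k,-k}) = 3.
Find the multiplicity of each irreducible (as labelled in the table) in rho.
Multiplicities: chi_1: 2, chi_2: 2, chi_3: 0, chi_4: 3, chi_5: 1.

Why: Use <chi_rho, chi> = (1/|G|) sum_C |C| * chi_rho(C) * conj(chi(C)) with |G| = 8 for each irreducible chi in the table:
  <chi_rho, chi_1> = (1/8)[1*(9)*conj(1) + 1*(5)*conj(1) + 2*(1)*conj(1) + 2*(-3)*conj(1) + 2*(3)*conj(1)]
      = (1/8)[(9) + (5) + (2) + (-6) + (6)] = 16/8 = 2
  <chi_rho, chi_2> = (1/8)[1*(9)*conj(1) + 1*(5)*conj(1) + 2*(1)*conj(1) + 2*(-3)*conj(-1) + 2*(3)*conj(-1)]
      = (1/8)[(9) + (5) + (2) + (6) + (-6)] = 16/8 = 2
  <chi_rho, chi_3> = (1/8)[1*(9)*conj(1) + 1*(5)*conj(1) + 2*(1)*conj(-1) + 2*(-3)*conj(1) + 2*(3)*conj(-1)]
      = (1/8)[(9) + (5) + (-2) + (-6) + (-6)] = 0/8 = 0
  <chi_rho, chi_4> = (1/8)[1*(9)*conj(1) + 1*(5)*conj(1) + 2*(1)*conj(-1) + 2*(-3)*conj(-1) + 2*(3)*conj(1)]
      = (1/8)[(9) + (5) + (-2) + (6) + (6)] = 24/8 = 3
  <chi_rho, chi_5> = (1/8)[1*(9)*conj(2) + 1*(5)*conj(-2) + 2*(1)*conj(0) + 2*(-3)*conj(0) + 2*(3)*conj(0)]
      = (1/8)[(18) + (-10) + (0) + (0) + (0)] = 8/8 = 1
Dimension check: dim(rho) = sum (mult * dim) = 2*1 + 2*1 + 0*1 + 3*1 + 1*2 = 9 = chi_rho(e) = 9.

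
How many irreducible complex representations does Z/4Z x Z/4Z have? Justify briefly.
16

Details: The number of irreducible complex representations of a finite group equals its number of conjugacy classes. Z/4Z x Z/4Z is abelian of order 16, so every element is its own conjugacy class: 16 classes, so Z/4Z x Z/4Z (order 16) has exactly 16 irreducible complex representations.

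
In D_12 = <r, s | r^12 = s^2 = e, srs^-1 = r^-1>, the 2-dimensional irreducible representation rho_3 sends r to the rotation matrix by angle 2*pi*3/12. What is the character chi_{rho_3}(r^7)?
chi_{rho_3}(r^7) = 2*cos(2*pi*3*7/12) = 0

Justification: rho_3(r^7) is rotation by angle 2*pi*3*7/12, whose trace is 2*cos(2*pi*3*7/12) = 0.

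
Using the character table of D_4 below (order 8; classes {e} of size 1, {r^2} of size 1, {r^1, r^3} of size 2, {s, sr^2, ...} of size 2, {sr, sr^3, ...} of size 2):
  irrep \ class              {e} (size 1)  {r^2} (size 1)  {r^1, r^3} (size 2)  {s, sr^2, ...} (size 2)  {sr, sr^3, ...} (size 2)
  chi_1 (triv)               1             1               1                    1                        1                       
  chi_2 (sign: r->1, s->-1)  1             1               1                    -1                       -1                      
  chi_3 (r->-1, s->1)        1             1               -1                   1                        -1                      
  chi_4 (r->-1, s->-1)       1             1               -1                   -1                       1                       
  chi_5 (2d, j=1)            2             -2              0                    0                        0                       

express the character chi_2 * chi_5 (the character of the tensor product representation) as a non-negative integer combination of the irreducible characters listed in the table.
chi_2 tensor chi_5 = chi_5 (all other irreducibles have multiplicity 0).

The character of a tensor product is the pointwise product (chi_2 * chi_5)(C) = chi_2(C) * chi_5(C):
  {e}: (1)*(2), {r^2}: (1)*(-2), {r^1, r^3}: (1)*(0), {s, sr^2, ...}: (-1)*(0), {sr, sr^3, ...}: (-1)*(0)
so (chi_2 * chi_5) takes values
  {e} -> 2, {r^2} -> -2, {r^1, r^3} -> 0, {s, sr^2, ...} -> 0, {sr, sr^3, ...} -> 0.
Now take the inner product of this character with each irreducible chi from the table, <chi_2*chi_5, chi> = (1/8) sum_C |C| (chi_2*chi_5)(C) conj(chi(C)):
  <chi_2*chi_5, chi_1> = (1/8)[1*(2)*conj(1) + 1*(-2)*conj(1) + 2*(0)*conj(1) + 2*(0)*conj(1) + 2*(0)*conj(1)]
      = (1/8)[(2) + (-2) + (0) + (0) + (0)] = 0/8 = 0
  <chi_2*chi_5, chi_2> = (1/8)[1*(2)*conj(1) + 1*(-2)*conj(1) + 2*(0)*conj(1) + 2*(0)*conj(-1) + 2*(0)*conj(-1)]
      = (1/8)[(2) + (-2) + (0) + (0) + (0)] = 0/8 = 0
  <chi_2*chi_5, chi_3> = (1/8)[1*(2)*conj(1) + 1*(-2)*conj(1) + 2*(0)*conj(-1) + 2*(0)*conj(1) + 2*(0)*conj(-1)]
      = (1/8)[(2) + (-2) + (0) + (0) + (0)] = 0/8 = 0
  <chi_2*chi_5, chi_4> = (1/8)[1*(2)*conj(1) + 1*(-2)*conj(1) + 2*(0)*conj(-1) + 2*(0)*conj(-1) + 2*(0)*conj(1)]
      = (1/8)[(2) + (-2) + (0) + (0) + (0)] = 0/8 = 0
  <chi_2*chi_5, chi_5> = (1/8)[1*(2)*conj(2) + 1*(-2)*conj(-2) + 2*(0)*conj(0) + 2*(0)*conj(0) + 2*(0)*conj(0)]
      = (1/8)[(4) + (4) + (0) + (0) + (0)] = 8/8 = 1
Hence the multiplicities are chi_5: 1. Dimension check: dim(chi_2)*dim(chi_5) = 1*2 = 2 and sum (mult * dim) = 1*2 = 2.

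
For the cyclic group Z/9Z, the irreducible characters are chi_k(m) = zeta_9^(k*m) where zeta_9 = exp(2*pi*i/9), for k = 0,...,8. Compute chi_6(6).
chi_6(6) = zeta_9^36 = 1

Details: chi_6(6) = zeta_9^(6*6) = zeta_9^36. Since zeta_9^9 = 1, this equals zeta_9^0 = exp(2*pi*i*0/9) = 1.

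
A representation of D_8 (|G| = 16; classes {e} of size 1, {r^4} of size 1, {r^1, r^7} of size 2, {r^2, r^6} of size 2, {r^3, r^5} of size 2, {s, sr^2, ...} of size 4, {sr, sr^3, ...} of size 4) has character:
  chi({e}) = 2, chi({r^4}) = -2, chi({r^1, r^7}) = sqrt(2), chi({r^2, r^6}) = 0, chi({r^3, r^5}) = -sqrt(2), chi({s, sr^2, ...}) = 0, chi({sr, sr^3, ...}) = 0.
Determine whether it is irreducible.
Irreducible: <chi, chi> = 1.

<chi, chi> = (1/|G|) sum_C |C| * |chi(C)|^2 = (1/16)[1*|2|^2 + 1*|-2|^2 + 2*|sqrt(2)|^2 + 2*|0|^2 + 2*|-sqrt(2)|^2 + 4*|0|^2 + 4*|0|^2]
  = (1/16)[(4) + (4) + (4) + (0) + (4) + (0) + (0)] = 16/16 = 1.
A character is irreducible iff <chi, chi> = 1, so this representation is irreducible.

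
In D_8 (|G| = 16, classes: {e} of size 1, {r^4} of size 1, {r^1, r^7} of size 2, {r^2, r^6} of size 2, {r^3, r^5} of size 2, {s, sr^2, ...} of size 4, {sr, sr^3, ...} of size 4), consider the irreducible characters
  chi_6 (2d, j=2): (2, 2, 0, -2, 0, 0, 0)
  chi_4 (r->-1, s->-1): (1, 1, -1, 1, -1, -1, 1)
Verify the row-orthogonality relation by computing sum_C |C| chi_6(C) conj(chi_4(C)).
Sum = 0; so <chi_6, chi_4> = 0 (distinct irreducibles are orthogonal).

Solution. Compute term by term over conjugacy classes (|C| * chi_6(C) * conj(chi_4(C))):
  1*(2)*conj(1) + 1*(2)*conj(1) + 2*(0)*conj(-1) + 2*(-2)*conj(1) + 2*(0)*conj(-1) + 4*(0)*conj(-1) + 4*(0)*conj(1)
  = (2) + (2) + (0) + (-4) + (0) + (0) + (0)
  = 0.
Dividing by |G| = 16 gives 0/16 = 0, matching the row-orthogonality relation <chi_6, chi_4> = [chi_6 = chi_4].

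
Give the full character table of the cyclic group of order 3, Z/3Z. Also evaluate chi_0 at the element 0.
Character table of Z/3Z (irreps indexed chi_0,...,chi_2 with chi_k(m) = zeta_3^(k*m), zeta_3 = exp(2*pi*i/3)):
  irrep \ class  {0} (size 1)  {1} (size 1)    {2} (size 1)  
  chi_0          1             1               1             
  chi_1          1             exp(2*I*pi/3)   exp(-2*I*pi/3)
  chi_2          1             exp(-2*I*pi/3)  exp(2*I*pi/3) 

Spot check: chi_0(0) = zeta_3^(0*0) = zeta_3^0 = 1.

Reasoning: Z/3Z is abelian, so all 3 irreducible complex representations are 1-dimensional. They are given by chi_k(m) = zeta_3^(k*m) for k = 0,...,2. Row orthogonality: sum_m chi_k(m) conj(chi_l(m)) = 3 * [k = l].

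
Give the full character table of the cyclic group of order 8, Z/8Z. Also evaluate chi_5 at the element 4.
Character table of Z/8Z (irreps indexed chi_0,...,chi_7 with chi_k(m) = zeta_8^(k*m), zeta_8 = exp(2*pi*i/8)):
  irrep \ class  {0} (size 1)  {1} (size 1)    {2} (size 1)  {3} (size 1)    {4} (size 1)  {5} (size 1)    {6} (size 1)  {7} (size 1)  
  chi_0          1             1               1             1               1             1               1             1             
  chi_1          1             exp(I*pi/4)     I             exp(3*I*pi/4)   -1            exp(-3*I*pi/4)  -I            exp(-I*pi/4)  
  chi_2          1             I               -1            -I              1             I               -1            -I            
  chi_3          1             exp(3*I*pi/4)   -I            exp(I*pi/4)     -1            exp(-I*pi/4)    I             exp(-3*I*pi/4)
  chi_4          1             -1              1             -1              1             -1              1             -1            
  chi_5          1             exp(-3*I*pi/4)  I             exp(-I*pi/4)    -1            exp(I*pi/4)     -I            exp(3*I*pi/4) 
  chi_6          1             -I              -1            I               1             -I              -1            I             
  chi_7          1             exp(-I*pi/4)    -I            exp(-3*I*pi/4)  -1            exp(3*I*pi/4)   I             exp(I*pi/4)   

Spot check: chi_5(4) = zeta_8^(5*4) = zeta_8^20 = -1.

Solution. Z/8Z is abelian, so all 8 irreducible complex representations are 1-dimensional. They are given by chi_k(m) = zeta_8^(k*m) for k = 0,...,7. Row orthogonality: sum_m chi_k(m) conj(chi_l(m)) = 8 * [k = l].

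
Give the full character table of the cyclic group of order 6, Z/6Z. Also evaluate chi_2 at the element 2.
Character table of Z/6Z (irreps indexed chi_0,...,chi_5 with chi_k(m) = zeta_6^(k*m), zeta_6 = exp(2*pi*i/6)):
  irrep \ class  {0} (size 1)  {1} (size 1)    {2} (size 1)    {3} (size 1)  {4} (size 1)    {5} (size 1)  
  chi_0          1             1               1               1             1               1             
  chi_1          1             exp(I*pi/3)     exp(2*I*pi/3)   -1            exp(-2*I*pi/3)  exp(-I*pi/3)  
  chi_2          1             exp(2*I*pi/3)   exp(-2*I*pi/3)  1             exp(2*I*pi/3)   exp(-2*I*pi/3)
  chi_3          1             -1              1               -1            1               -1            
  chi_4          1             exp(-2*I*pi/3)  exp(2*I*pi/3)   1             exp(-2*I*pi/3)  exp(2*I*pi/3) 
  chi_5          1             exp(-I*pi/3)    exp(-2*I*pi/3)  -1            exp(2*I*pi/3)   exp(I*pi/3)   

Spot check: chi_2(2) = zeta_6^(2*2) = zeta_6^4 = exp(-2*I*pi/3).

Proof sketch: Z/6Z is abelian, so all 6 irreducible complex representations are 1-dimensional. They are given by chi_k(m) = zeta_6^(k*m) for k = 0,...,5. Row orthogonality: sum_m chi_k(m) conj(chi_l(m)) = 6 * [k = l].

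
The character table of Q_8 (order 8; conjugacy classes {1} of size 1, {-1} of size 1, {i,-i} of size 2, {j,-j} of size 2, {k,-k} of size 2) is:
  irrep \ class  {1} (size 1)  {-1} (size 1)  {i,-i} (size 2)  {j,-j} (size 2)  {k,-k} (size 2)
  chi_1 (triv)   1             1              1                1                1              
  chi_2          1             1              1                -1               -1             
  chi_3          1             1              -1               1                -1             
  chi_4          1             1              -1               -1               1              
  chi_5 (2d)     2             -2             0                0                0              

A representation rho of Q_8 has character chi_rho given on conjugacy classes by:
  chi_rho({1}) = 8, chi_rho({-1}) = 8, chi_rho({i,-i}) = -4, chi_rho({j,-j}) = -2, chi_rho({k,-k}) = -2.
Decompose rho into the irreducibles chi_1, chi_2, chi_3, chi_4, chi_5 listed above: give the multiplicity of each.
Multiplicities: chi_1: 0, chi_2: 2, chi_3: 3, chi_4: 3, chi_5: 0.

Reasoning: Use <chi_rho, chi> = (1/|G|) sum_C |C| * chi_rho(C) * conj(chi(C)) with |G| = 8 for each irreducible chi in the table:
  <chi_rho, chi_1> = (1/8)[1*(8)*conj(1) + 1*(8)*conj(1) + 2*(-4)*conj(1) + 2*(-2)*conj(1) + 2*(-2)*conj(1)]
      = (1/8)[(8) + (8) + (-8) + (-4) + (-4)] = 0/8 = 0
  <chi_rho, chi_2> = (1/8)[1*(8)*conj(1) + 1*(8)*conj(1) + 2*(-4)*conj(1) + 2*(-2)*conj(-1) + 2*(-2)*conj(-1)]
      = (1/8)[(8) + (8) + (-8) + (4) + (4)] = 16/8 = 2
  <chi_rho, chi_3> = (1/8)[1*(8)*conj(1) + 1*(8)*conj(1) + 2*(-4)*conj(-1) + 2*(-2)*conj(1) + 2*(-2)*conj(-1)]
      = (1/8)[(8) + (8) + (8) + (-4) + (4)] = 24/8 = 3
  <chi_rho, chi_4> = (1/8)[1*(8)*conj(1) + 1*(8)*conj(1) + 2*(-4)*conj(-1) + 2*(-2)*conj(-1) + 2*(-2)*conj(1)]
      = (1/8)[(8) + (8) + (8) + (4) + (-4)] = 24/8 = 3
  <chi_rho, chi_5> = (1/8)[1*(8)*conj(2) + 1*(8)*conj(-2) + 2*(-4)*conj(0) + 2*(-2)*conj(0) + 2*(-2)*conj(0)]
      = (1/8)[(16) + (-16) + (0) + (0) + (0)] = 0/8 = 0
Dimension check: dim(rho) = sum (mult * dim) = 0*1 + 2*1 + 3*1 + 3*1 + 0*2 = 8 = chi_rho(e) = 8.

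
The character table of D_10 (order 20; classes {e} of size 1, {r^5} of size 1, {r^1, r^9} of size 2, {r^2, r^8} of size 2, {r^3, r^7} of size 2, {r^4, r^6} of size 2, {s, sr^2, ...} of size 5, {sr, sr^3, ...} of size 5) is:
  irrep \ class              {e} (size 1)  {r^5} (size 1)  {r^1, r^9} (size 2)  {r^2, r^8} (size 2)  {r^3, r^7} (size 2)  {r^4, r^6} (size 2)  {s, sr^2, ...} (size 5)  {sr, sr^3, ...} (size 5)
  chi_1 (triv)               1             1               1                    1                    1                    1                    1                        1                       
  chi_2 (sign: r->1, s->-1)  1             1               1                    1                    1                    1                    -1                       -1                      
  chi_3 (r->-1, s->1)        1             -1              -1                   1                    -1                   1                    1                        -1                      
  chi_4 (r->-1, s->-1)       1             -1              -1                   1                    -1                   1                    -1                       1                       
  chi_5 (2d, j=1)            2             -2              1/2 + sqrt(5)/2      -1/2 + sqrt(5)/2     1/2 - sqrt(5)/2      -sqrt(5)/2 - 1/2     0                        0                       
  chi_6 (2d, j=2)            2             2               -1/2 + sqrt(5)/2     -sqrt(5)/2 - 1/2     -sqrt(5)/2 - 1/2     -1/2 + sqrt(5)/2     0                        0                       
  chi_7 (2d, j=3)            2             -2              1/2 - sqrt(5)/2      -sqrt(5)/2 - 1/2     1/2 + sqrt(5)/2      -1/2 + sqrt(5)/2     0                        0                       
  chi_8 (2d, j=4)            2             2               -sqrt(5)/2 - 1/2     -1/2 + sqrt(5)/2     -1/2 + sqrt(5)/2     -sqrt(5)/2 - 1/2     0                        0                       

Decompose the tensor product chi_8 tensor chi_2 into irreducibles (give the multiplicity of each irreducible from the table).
chi_8 tensor chi_2 = chi_8 (all other irreducibles have multiplicity 0).

Working: The character of a tensor product is the pointwise product (chi_8 * chi_2)(C) = chi_8(C) * chi_2(C):
  {e}: (2)*(1), {r^5}: (2)*(1), {r^1, r^9}: (-sqrt(5)/2 - 1/2)*(1), {r^2, r^8}: (-1/2 + sqrt(5)/2)*(1), {r^3, r^7}: (-1/2 + sqrt(5)/2)*(1), {r^4, r^6}: (-sqrt(5)/2 - 1/2)*(1), {s, sr^2, ...}: (0)*(-1), {sr, sr^3, ...}: (0)*(-1)
so (chi_8 * chi_2) takes values
  {e} -> 2, {r^5} -> 2, {r^1, r^9} -> -sqrt(5)/2 - 1/2, {r^2, r^8} -> -1/2 + sqrt(5)/2, {r^3, r^7} -> -1/2 + sqrt(5)/2, {r^4, r^6} -> -sqrt(5)/2 - 1/2, {s, sr^2, ...} -> 0, {sr, sr^3, ...} -> 0.
Now take the inner product of this character with each irreducible chi from the table, <chi_8*chi_2, chi> = (1/20) sum_C |C| (chi_8*chi_2)(C) conj(chi(C)):
  <chi_8*chi_2, chi_1> = (1/20)[1*(2)*conj(1) + 1*(2)*conj(1) + 2*(-sqrt(5)/2 - 1/2)*conj(1) + 2*(-1/2 + sqrt(5)/2)*conj(1) + 2*(-1/2 + sqrt(5)/2)*conj(1) + 2*(-sqrt(5)/2 - 1/2)*conj(1) + 5*(0)*conj(1) + 5*(0)*conj(1)]
      = (1/20)[(2) + (2) + (-sqrt(5) - 1) + (-1 + sqrt(5)) + (-1 + sqrt(5)) + (-sqrt(5) - 1) + (0) + (0)] = 0/20 = 0
  <chi_8*chi_2, chi_2> = (1/20)[1*(2)*conj(1) + 1*(2)*conj(1) + 2*(-sqrt(5)/2 - 1/2)*conj(1) + 2*(-1/2 + sqrt(5)/2)*conj(1) + 2*(-1/2 + sqrt(5)/2)*conj(1) + 2*(-sqrt(5)/2 - 1/2)*conj(1) + 5*(0)*conj(-1) + 5*(0)*conj(-1)]
      = (1/20)[(2) + (2) + (-sqrt(5) - 1) + (-1 + sqrt(5)) + (-1 + sqrt(5)) + (-sqrt(5) - 1) + (0) + (0)] = 0/20 = 0
  <chi_8*chi_2, chi_3> = (1/20)[1*(2)*conj(1) + 1*(2)*conj(-1) + 2*(-sqrt(5)/2 - 1/2)*conj(-1) + 2*(-1/2 + sqrt(5)/2)*conj(1) + 2*(-1/2 + sqrt(5)/2)*conj(-1) + 2*(-sqrt(5)/2 - 1/2)*conj(1) + 5*(0)*conj(1) + 5*(0)*conj(-1)]
      = (1/20)[(2) + (-2) + (1 + sqrt(5)) + (-1 + sqrt(5)) + (1 - sqrt(5)) + (-sqrt(5) - 1) + (0) + (0)] = 0/20 = 0
  <chi_8*chi_2, chi_4> = (1/20)[1*(2)*conj(1) + 1*(2)*conj(-1) + 2*(-sqrt(5)/2 - 1/2)*conj(-1) + 2*(-1/2 + sqrt(5)/2)*conj(1) + 2*(-1/2 + sqrt(5)/2)*conj(-1) + 2*(-sqrt(5)/2 - 1/2)*conj(1) + 5*(0)*conj(-1) + 5*(0)*conj(1)]
      = (1/20)[(2) + (-2) + (1 + sqrt(5)) + (-1 + sqrt(5)) + (1 - sqrt(5)) + (-sqrt(5) - 1) + (0) + (0)] = 0/20 = 0
  <chi_8*chi_2, chi_5> = (1/20)[1*(2)*conj(2) + 1*(2)*conj(-2) + 2*(-sqrt(5)/2 - 1/2)*conj(1/2 + sqrt(5)/2) + 2*(-1/2 + sqrt(5)/2)*conj(-1/2 + sqrt(5)/2) + 2*(-1/2 + sqrt(5)/2)*conj(1/2 - sqrt(5)/2) + 2*(-sqrt(5)/2 - 1/2)*conj(-sqrt(5)/2 - 1/2) + 5*(0)*conj(0) + 5*(0)*conj(0)]
      = (1/20)[(4) + (-4) + (-3 - sqrt(5)) + (3 - sqrt(5)) + (-3 + sqrt(5)) + (sqrt(5) + 3) + (0) + (0)] = 0/20 = 0
  <chi_8*chi_2, chi_6> = (1/20)[1*(2)*conj(2) + 1*(2)*conj(2) + 2*(-sqrt(5)/2 - 1/2)*conj(-1/2 + sqrt(5)/2) + 2*(-1/2 + sqrt(5)/2)*conj(-sqrt(5)/2 - 1/2) + 2*(-1/2 + sqrt(5)/2)*conj(-sqrt(5)/2 - 1/2) + 2*(-sqrt(5)/2 - 1/2)*conj(-1/2 + sqrt(5)/2) + 5*(0)*conj(0) + 5*(0)*conj(0)]
      = (1/20)[(4) + (4) + (-2) + (-2) + (-2) + (-2) + (0) + (0)] = 0/20 = 0
  <chi_8*chi_2, chi_7> = (1/20)[1*(2)*conj(2) + 1*(2)*conj(-2) + 2*(-sqrt(5)/2 - 1/2)*conj(1/2 - sqrt(5)/2) + 2*(-1/2 + sqrt(5)/2)*conj(-sqrt(5)/2 - 1/2) + 2*(-1/2 + sqrt(5)/2)*conj(1/2 + sqrt(5)/2) + 2*(-sqrt(5)/2 - 1/2)*conj(-1/2 + sqrt(5)/2) + 5*(0)*conj(0) + 5*(0)*conj(0)]
      = (1/20)[(4) + (-4) + (2) + (-2) + (2) + (-2) + (0) + (0)] = 0/20 = 0
  <chi_8*chi_2, chi_8> = (1/20)[1*(2)*conj(2) + 1*(2)*conj(2) + 2*(-sqrt(5)/2 - 1/2)*conj(-sqrt(5)/2 - 1/2) + 2*(-1/2 + sqrt(5)/2)*conj(-1/2 + sqrt(5)/2) + 2*(-1/2 + sqrt(5)/2)*conj(-1/2 + sqrt(5)/2) + 2*(-sqrt(5)/2 - 1/2)*conj(-sqrt(5)/2 - 1/2) + 5*(0)*conj(0) + 5*(0)*conj(0)]
      = (1/20)[(4) + (4) + (sqrt(5) + 3) + (3 - sqrt(5)) + (3 - sqrt(5)) + (sqrt(5) + 3) + (0) + (0)] = 20/20 = 1
Hence the multiplicities are chi_8: 1. Dimension check: dim(chi_8)*dim(chi_2) = 2*1 = 2 and sum (mult * dim) = 1*2 = 2.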